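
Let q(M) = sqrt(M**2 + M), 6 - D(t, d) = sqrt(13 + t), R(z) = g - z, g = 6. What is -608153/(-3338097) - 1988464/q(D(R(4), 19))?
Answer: 2119/11631 - 1988464/sqrt(57 - 13*sqrt(15)) ≈ -7.7102e+5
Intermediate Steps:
R(z) = 6 - z
D(t, d) = 6 - sqrt(13 + t)
q(M) = sqrt(M + M**2)
-608153/(-3338097) - 1988464/q(D(R(4), 19)) = -608153/(-3338097) - 1988464*1/(sqrt(1 + (6 - sqrt(13 + (6 - 1*4))))*sqrt(6 - sqrt(13 + (6 - 1*4)))) = -608153*(-1/3338097) - 1988464*1/(sqrt(1 + (6 - sqrt(13 + (6 - 4))))*sqrt(6 - sqrt(13 + (6 - 4)))) = 2119/11631 - 1988464*1/(sqrt(1 + (6 - sqrt(13 + 2)))*sqrt(6 - sqrt(13 + 2))) = 2119/11631 - 1988464*1/(sqrt(1 + (6 - sqrt(15)))*sqrt(6 - sqrt(15))) = 2119/11631 - 1988464*1/(sqrt(6 - sqrt(15))*sqrt(7 - sqrt(15))) = 2119/11631 - 1988464/(sqrt(6 - sqrt(15))*sqrt(7 - sqrt(15)))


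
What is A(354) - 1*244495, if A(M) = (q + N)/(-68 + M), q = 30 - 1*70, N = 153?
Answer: -69925457/286 ≈ -2.4449e+5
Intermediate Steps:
q = -40 (q = 30 - 70 = -40)
A(M) = 113/(-68 + M) (A(M) = (-40 + 153)/(-68 + M) = 113/(-68 + M))
A(354) - 1*244495 = 113/(-68 + 354) - 1*244495 = 113/286 - 244495 = -69925457/286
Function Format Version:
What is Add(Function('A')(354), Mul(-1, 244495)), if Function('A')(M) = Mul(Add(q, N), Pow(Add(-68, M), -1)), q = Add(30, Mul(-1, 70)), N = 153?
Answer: Rational(-69925457, 286) ≈ -2.4449e+5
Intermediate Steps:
q = -40 (q = Add(30, -70) = -40)
Function('A')(M) = Mul(113, Pow(Add(-68, M), -1)) (Function('A')(M) = Mul(Add(-40, 153), Pow(Add(-68, M), -1)) = Mul(113, Pow(Add(-68, M), -1)))
Add(Function('A')(354), Mul(-1, 244495)) = Add(Mul(113, Pow(Add(-68, 354), -1)), Mul(-1, 244495)) = Add(Mul(113, Pow(286, -1)), -244495) = Add(Mul(113, Rational(1, 286)), -244495) = Add(Rational(113, 286), -244495) = Rational(-69925457, 286)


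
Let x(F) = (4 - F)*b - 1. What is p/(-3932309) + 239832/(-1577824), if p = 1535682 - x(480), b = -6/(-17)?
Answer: -420799512539/775561439452 ≈ -0.54257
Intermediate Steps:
b = 6/17 (b = -6*(-1/17) = 6/17 ≈ 0.35294)
x(F) = 7/17 - 6*F/17 (x(F) = (4 - F)*(6/17) - 1 = (24/17 - 6*F/17) - 1 = 7/17 - 6*F/17)
p = 1535851 (p = 1535682 - (7/17 - 6/17*480) = 1535682 - (7/17 - 2880/17) = 1535682 - 1*(-169) = 1535682 + 169 = 1535851)
p/(-3932309) + 239832/(-1577824) = 1535851/(-3932309) + 239832/(-1577824) = 1535851*(-1/3932309) + 239832*(-1/1577824) = -1535851/3932309 - 29979/197228 = -420799512539/775561439452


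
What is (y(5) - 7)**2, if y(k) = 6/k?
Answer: 841/25 ≈ 33.640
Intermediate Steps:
(y(5) - 7)**2 = (6/5 - 7)**2 = (-29/5)**2 = 841/25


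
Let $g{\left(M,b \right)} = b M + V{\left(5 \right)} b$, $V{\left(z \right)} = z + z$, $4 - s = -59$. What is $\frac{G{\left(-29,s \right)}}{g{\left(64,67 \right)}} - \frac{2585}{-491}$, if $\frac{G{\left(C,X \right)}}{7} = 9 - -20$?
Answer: $\frac{12916103}{2434378} \approx 5.3057$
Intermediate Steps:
$s = 63$ ($s = 4 - -59 = 4 + 59 = 63$)
$G{\left(C,X \right)} = 203$ ($G{\left(C,X \right)} = 7 \left(9 - -20\right) = 7 \left(9 + 20\right) = 7 \cdot 29 = 203$)
$V{\left(z \right)} = 2 z$
$g{\left(M,b \right)} = 10 b + M b$ ($g{\left(M,b \right)} = b M + 2 \cdot 5 b = M b + 10 b = 10 b + M b$)
$\frac{G{\left(-29,s \right)}}{g{\left(64,67 \right)}} - \frac{2585}{-491} = \frac{203}{67 \left(10 + 64\right)} - \frac{2585}{-491} = \frac{203}{67 \cdot 74} - - \frac{2585}{491} = \frac{203}{4958} + \frac{2585}{491} = \frac{12916103}{2434378}$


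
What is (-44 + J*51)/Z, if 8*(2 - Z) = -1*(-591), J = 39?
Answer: -3112/115 ≈ -27.061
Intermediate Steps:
Z = -575/8 (Z = 2 - (-1)*(-591)/8 = 2 - 1/8*591 = 2 - 591/8 = -575/8 ≈ -71.875)
(-44 + J*51)/Z = (-44 + 39*51)/(-575/8) = (-44 + 1989)*(-8/575) = 1945*(-8/575) = -3112/115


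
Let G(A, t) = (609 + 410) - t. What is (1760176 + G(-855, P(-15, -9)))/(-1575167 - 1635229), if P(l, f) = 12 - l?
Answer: -146764/267533 ≈ -0.54858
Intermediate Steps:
G(A, t) = 1019 - t
(1760176 + G(-855, P(-15, -9)))/(-1575167 - 1635229) = (1760176 + (1019 - (12 - 1*(-15))))/(-1575167 - 1635229) = (1760176 + (1019 - (12 + 15)))/(-3210396) = (1760176 + (1019 - 1*27))*(-1/3210396) = (1760176 + (1019 - 27))*(-1/3210396) = (1760176 + 992)*(-1/3210396) = 1761168*(-1/3210396) = -146764/267533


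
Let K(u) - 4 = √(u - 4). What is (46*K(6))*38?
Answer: 6992 + 1748*√2 ≈ 9464.0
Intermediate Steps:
K(u) = 4 + √(-4 + u) (K(u) = 4 + √(u - 4) = 4 + √(-4 + u))
(46*K(6))*38 = (46*(4 + √(-4 + 6)))*38 = (46*(4 + √2))*38 = (184 + 46*√2)*38 = 6992 + 1748*√2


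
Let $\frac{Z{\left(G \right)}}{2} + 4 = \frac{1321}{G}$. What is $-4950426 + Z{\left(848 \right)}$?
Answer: $- \frac{2098982695}{424} \approx -4.9504 \cdot 10^{6}$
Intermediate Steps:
$Z{\left(G \right)} = -8 + \frac{2642}{G}$ ($Z{\left(G \right)} = -8 + 2 \frac{1321}{G} = -8 + \frac{2642}{G}$)
$-4950426 + Z{\left(848 \right)} = -4950426 - \left(8 - \frac{2642}{848}\right) = -4950426 + \left(-8 + 2642 \cdot \frac{1}{848}\right) = -4950426 + \left(-8 + \frac{1321}{424}\right) = -4950426 - \frac{2071}{424} = - \frac{2098982695}{424}$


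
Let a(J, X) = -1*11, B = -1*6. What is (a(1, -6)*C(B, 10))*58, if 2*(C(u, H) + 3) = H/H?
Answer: 1595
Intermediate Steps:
B = -6
a(J, X) = -11
C(u, H) = -5/2 (C(u, H) = -3 + (H/H)/2 = -3 + (½)*1 = -3 + ½ = -5/2)
(a(1, -6)*C(B, 10))*58 = -11*(-5/2)*58 = (55/2)*58 = 1595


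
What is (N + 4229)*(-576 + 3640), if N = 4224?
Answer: 25899992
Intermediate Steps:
(N + 4229)*(-576 + 3640) = (4224 + 4229)*(-576 + 3640) = 8453*3064 = 25899992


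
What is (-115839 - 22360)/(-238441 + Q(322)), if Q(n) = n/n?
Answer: 138199/238440 ≈ 0.57960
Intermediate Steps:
Q(n) = 1
(-115839 - 22360)/(-238441 + Q(322)) = (-115839 - 22360)/(-238441 + 1) = -138199/(-238440) = -138199*(-1/238440) = 138199/238440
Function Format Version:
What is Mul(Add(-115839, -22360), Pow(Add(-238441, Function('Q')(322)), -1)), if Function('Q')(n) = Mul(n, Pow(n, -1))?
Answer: Rational(138199, 238440) ≈ 0.57960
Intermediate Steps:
Function('Q')(n) = 1
Mul(Add(-115839, -22360), Pow(Add(-238441, Function('Q')(322)), -1)) = Mul(Add(-115839, -22360), Pow(Add(-238441, 1), -1)) = Mul(-138199, Pow(-238440, -1)) = Mul(-138199, Rational(-1, 238440)) = Rational(138199, 238440)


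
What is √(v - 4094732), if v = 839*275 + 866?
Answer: I*√3863141 ≈ 1965.5*I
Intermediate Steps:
v = 231591 (v = 230725 + 866 = 231591)
√(v - 4094732) = √(231591 - 4094732) = √(-3863141) = I*√3863141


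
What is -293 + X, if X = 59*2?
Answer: -175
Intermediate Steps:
X = 118
-293 + X = -293 + 118 = -175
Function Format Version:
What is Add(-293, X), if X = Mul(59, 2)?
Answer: -175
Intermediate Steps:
X = 118
Add(-293, X) = Add(-293, 118) = -175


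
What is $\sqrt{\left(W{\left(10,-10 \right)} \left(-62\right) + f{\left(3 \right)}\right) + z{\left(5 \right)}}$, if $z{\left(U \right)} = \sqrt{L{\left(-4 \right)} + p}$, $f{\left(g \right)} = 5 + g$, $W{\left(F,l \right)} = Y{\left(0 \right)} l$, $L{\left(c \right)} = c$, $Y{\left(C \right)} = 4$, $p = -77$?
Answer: $\sqrt{2488 + 9 i} \approx 49.88 + 0.09022 i$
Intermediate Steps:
$W{\left(F,l \right)} = 4 l$
$z{\left(U \right)} = 9 i$ ($z{\left(U \right)} = \sqrt{-4 - 77} = \sqrt{-81} = 9 i$)
$\sqrt{\left(W{\left(10,-10 \right)} \left(-62\right) + f{\left(3 \right)}\right) + z{\left(5 \right)}} = \sqrt{\left(4 \left(-10\right) \left(-62\right) + \left(5 + 3\right)\right) + 9 i} = \sqrt{\left(\left(-40\right) \left(-62\right) + 8\right) + 9 i} = \sqrt{\left(2480 + 8\right) + 9 i} = \sqrt{2488 + 9 i}$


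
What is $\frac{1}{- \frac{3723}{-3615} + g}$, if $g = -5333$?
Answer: $- \frac{1205}{6425024} \approx -0.00018755$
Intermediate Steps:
$\frac{1}{- \frac{3723}{-3615} + g} = \frac{1}{- \frac{3723}{-3615} - 5333} = \frac{1}{\left(-3723\right) \left(- \frac{1}{3615}\right) - 5333} = \frac{1}{\frac{1241}{1205} - 5333} = \frac{1}{- \frac{6425024}{1205}} = - \frac{1205}{6425024}$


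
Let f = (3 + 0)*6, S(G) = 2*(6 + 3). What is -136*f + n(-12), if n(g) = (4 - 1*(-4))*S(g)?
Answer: -2304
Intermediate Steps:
S(G) = 18 (S(G) = 2*9 = 18)
f = 18 (f = 3*6 = 18)
n(g) = 144 (n(g) = (4 - 1*(-4))*18 = (4 + 4)*18 = 8*18 = 144)
-136*f + n(-12) = -136*18 + 144 = -2448 + 144 = -2304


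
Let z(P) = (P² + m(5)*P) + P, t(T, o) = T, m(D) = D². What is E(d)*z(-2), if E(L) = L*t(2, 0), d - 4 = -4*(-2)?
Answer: -1152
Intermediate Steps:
z(P) = P² + 26*P (z(P) = (P² + 5²*P) + P = (P² + 25*P) + P = P² + 26*P)
d = 12 (d = 4 - 4*(-2) = 4 + 8 = 12)
E(L) = 2*L (E(L) = L*2 = 2*L)
E(d)*z(-2) = (2*12)*(-2*(26 - 2)) = 24*(-2*24) = 24*(-48) = -1152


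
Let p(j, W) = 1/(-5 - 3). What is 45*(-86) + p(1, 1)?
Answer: -30961/8 ≈ -3870.1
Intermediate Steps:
p(j, W) = -⅛ (p(j, W) = 1/(-8) = -⅛)
45*(-86) + p(1, 1) = 45*(-86) - ⅛ = -3870 - ⅛ = -30961/8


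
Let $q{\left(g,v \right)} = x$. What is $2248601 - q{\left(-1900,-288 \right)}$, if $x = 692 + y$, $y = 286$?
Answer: $2247623$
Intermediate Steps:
$x = 978$ ($x = 692 + 286 = 978$)
$q{\left(g,v \right)} = 978$
$2248601 - q{\left(-1900,-288 \right)} = 2248601 - 978 = 2247623$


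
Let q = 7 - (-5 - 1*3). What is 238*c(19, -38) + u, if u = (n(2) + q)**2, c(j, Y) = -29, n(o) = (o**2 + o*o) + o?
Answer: -6277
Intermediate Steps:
n(o) = o + 2*o**2 (n(o) = (o**2 + o**2) + o = 2*o**2 + o = o + 2*o**2)
q = 15 (q = 7 - (-5 - 3) = 7 - 1*(-8) = 7 + 8 = 15)
u = 625 (u = (2*(1 + 2*2) + 15)**2 = (2*(1 + 4) + 15)**2 = (2*5 + 15)**2 = (10 + 15)**2 = 25**2 = 625)
238*c(19, -38) + u = 238*(-29) + 625 = -6902 + 625 = -6277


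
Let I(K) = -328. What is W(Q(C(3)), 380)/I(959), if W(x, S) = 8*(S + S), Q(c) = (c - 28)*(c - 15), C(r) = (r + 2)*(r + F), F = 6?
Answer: -760/41 ≈ -18.537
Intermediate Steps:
C(r) = (2 + r)*(6 + r) (C(r) = (r + 2)*(r + 6) = (2 + r)*(6 + r))
Q(c) = (-28 + c)*(-15 + c)
W(x, S) = 16*S (W(x, S) = 8*(2*S) = 16*S)
W(Q(C(3)), 380)/I(959) = (16*380)/(-328) = 6080*(-1/328) = -760/41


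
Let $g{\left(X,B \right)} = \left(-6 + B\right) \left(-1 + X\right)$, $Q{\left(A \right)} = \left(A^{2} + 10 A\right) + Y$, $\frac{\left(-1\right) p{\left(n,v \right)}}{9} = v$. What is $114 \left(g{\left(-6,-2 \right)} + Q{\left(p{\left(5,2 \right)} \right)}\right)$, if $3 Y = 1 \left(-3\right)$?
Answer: $22686$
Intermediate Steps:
$Y = -1$ ($Y = \frac{1 \left(-3\right)}{3} = \frac{1}{3} \left(-3\right) = -1$)
$p{\left(n,v \right)} = - 9 v$
$Q{\left(A \right)} = -1 + A^{2} + 10 A$ ($Q{\left(A \right)} = \left(A^{2} + 10 A\right) - 1 = -1 + A^{2} + 10 A$)
$g{\left(X,B \right)} = \left(-1 + X\right) \left(-6 + B\right)$
$114 \left(g{\left(-6,-2 \right)} + Q{\left(p{\left(5,2 \right)} \right)}\right) = 114 \left(\left(6 - -2 - -36 - -12\right) + \left(-1 + \left(\left(-9\right) 2\right)^{2} + 10 \left(\left(-9\right) 2\right)\right)\right) = 114 \left(\left(6 + 2 + 36 + 12\right) + \left(-1 + \left(-18\right)^{2} + 10 \left(-18\right)\right)\right) = 114 \left(56 - -143\right) = 114 \left(56 + 143\right) = 114 \cdot 199 = 22686$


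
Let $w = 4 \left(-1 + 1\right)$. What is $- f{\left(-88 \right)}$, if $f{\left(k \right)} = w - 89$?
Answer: $89$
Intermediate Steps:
$w = 0$ ($w = 4 \cdot 0 = 0$)
$f{\left(k \right)} = -89$ ($f{\left(k \right)} = 0 - 89 = -89$)
$- f{\left(-88 \right)} = \left(-1\right) \left(-89\right) = 89$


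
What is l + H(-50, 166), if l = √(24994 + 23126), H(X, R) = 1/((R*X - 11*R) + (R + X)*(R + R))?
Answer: 1/28386 + 2*√12030 ≈ 219.36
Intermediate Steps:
H(X, R) = 1/(-11*R + R*X + 2*R*(R + X)) (H(X, R) = 1/((-11*R + R*X) + (R + X)*(2*R)) = 1/((-11*R + R*X) + 2*R*(R + X)) = 1/(-11*R + R*X + 2*R*(R + X)))
l = 2*√12030 (l = √48120 = 2*√12030 ≈ 219.36)
l + H(-50, 166) = 2*√12030 + 1/(166*(-11 + 2*166 + 3*(-50))) = 2*√12030 + 1/(166*(-11 + 332 - 150)) = 2*√12030 + (1/166)/171 = 2*√12030 + (1/166)*(1/171) = 2*√12030 + 1/28386 = 1/28386 + 2*√12030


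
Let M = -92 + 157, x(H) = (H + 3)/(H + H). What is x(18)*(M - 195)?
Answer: -455/6 ≈ -75.833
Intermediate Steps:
x(H) = (3 + H)/(2*H) (x(H) = (3 + H)/((2*H)) = (3 + H)*(1/(2*H)) = (3 + H)/(2*H))
M = 65
x(18)*(M - 195) = ((1/2)*(3 + 18)/18)*(65 - 195) = ((1/2)*(1/18)*21)*(-130) = (7/12)*(-130) = -455/6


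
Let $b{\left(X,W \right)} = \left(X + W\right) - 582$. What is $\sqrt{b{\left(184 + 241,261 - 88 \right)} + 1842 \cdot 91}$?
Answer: $\sqrt{167638} \approx 409.44$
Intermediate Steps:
$b{\left(X,W \right)} = -582 + W + X$ ($b{\left(X,W \right)} = \left(W + X\right) - 582 = -582 + W + X$)
$\sqrt{b{\left(184 + 241,261 - 88 \right)} + 1842 \cdot 91} = \sqrt{\left(-582 + \left(261 - 88\right) + \left(184 + 241\right)\right) + 1842 \cdot 91} = \sqrt{\left(-582 + \left(261 - 88\right) + 425\right) + 167622} = \sqrt{\left(-582 + 173 + 425\right) + 167622} = \sqrt{16 + 167622} = \sqrt{167638}$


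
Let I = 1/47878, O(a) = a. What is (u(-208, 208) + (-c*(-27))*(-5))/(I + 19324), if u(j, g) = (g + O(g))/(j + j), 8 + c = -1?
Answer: 58123892/925194473 ≈ 0.062823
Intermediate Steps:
c = -9 (c = -8 - 1 = -9)
u(j, g) = g/j (u(j, g) = (g + g)/(j + j) = (2*g)/((2*j)) = (2*g)*(1/(2*j)) = g/j)
I = 1/47878 ≈ 2.0886e-5
(u(-208, 208) + (-c*(-27))*(-5))/(I + 19324) = (208/(-208) + (-1*(-9)*(-27))*(-5))/(1/47878 + 19324) = (208*(-1/208) + (9*(-27))*(-5))/(925194473/47878) = (-1 - 243*(-5))*(47878/925194473) = (-1 + 1215)*(47878/925194473) = 1214*(47878/925194473) = 58123892/925194473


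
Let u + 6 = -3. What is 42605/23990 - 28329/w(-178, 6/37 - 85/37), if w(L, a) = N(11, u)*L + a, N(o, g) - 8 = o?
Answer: 6096074027/600771974 ≈ 10.147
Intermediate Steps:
u = -9 (u = -6 - 3 = -9)
N(o, g) = 8 + o
w(L, a) = a + 19*L (w(L, a) = (8 + 11)*L + a = 19*L + a = a + 19*L)
42605/23990 - 28329/w(-178, 6/37 - 85/37) = 42605/23990 - 28329/((6/37 - 85/37) + 19*(-178)) = 42605*(1/23990) - 28329/((6*(1/37) - 85*1/37) - 3382) = 8521/4798 - 28329/((6/37 - 85/37) - 3382) = 8521/4798 - 28329/(-79/37 - 3382) = 8521/4798 - 28329/(-125213/37) = 8521/4798 - 28329*(-37/125213) = 8521/4798 + 1048173/125213 = 6096074027/600771974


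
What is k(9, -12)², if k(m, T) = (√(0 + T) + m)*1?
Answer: 69 + 36*I*√3 ≈ 69.0 + 62.354*I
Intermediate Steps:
k(m, T) = m + √T (k(m, T) = (√T + m)*1 = (m + √T)*1 = m + √T)
k(9, -12)² = (9 + √(-12))² = (9 + 2*I*√3)²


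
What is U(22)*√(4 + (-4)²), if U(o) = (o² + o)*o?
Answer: 22264*√5 ≈ 49784.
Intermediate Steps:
U(o) = o*(o + o²) (U(o) = (o + o²)*o = o*(o + o²))
U(22)*√(4 + (-4)²) = (22²*(1 + 22))*√(4 + (-4)²) = (484*23)*√(4 + 16) = 11132*√20 = 11132*(2*√5) = 22264*√5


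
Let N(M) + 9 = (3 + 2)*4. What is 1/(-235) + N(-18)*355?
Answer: 917674/235 ≈ 3905.0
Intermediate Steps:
N(M) = 11 (N(M) = -9 + (3 + 2)*4 = -9 + 5*4 = -9 + 20 = 11)
1/(-235) + N(-18)*355 = 1/(-235) + 11*355 = -1/235 + 3905 = 917674/235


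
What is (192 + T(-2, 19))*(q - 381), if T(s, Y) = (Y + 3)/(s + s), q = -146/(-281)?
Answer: -39879295/562 ≈ -70960.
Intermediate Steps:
q = 146/281 (q = -146*(-1/281) = 146/281 ≈ 0.51957)
T(s, Y) = (3 + Y)/(2*s) (T(s, Y) = (3 + Y)/((2*s)) = (3 + Y)*(1/(2*s)) = (3 + Y)/(2*s))
(192 + T(-2, 19))*(q - 381) = (192 + (1/2)*(3 + 19)/(-2))*(146/281 - 381) = (192 + (1/2)*(-1/2)*22)*(-106915/281) = (192 - 11/2)*(-106915/281) = (373/2)*(-106915/281) = -39879295/562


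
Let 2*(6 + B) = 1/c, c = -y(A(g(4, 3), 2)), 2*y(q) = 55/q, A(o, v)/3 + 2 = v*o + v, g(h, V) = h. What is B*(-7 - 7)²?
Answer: -69384/55 ≈ -1261.5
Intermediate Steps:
A(o, v) = -6 + 3*v + 3*o*v (A(o, v) = -6 + 3*(v*o + v) = -6 + 3*(o*v + v) = -6 + 3*(v + o*v) = -6 + (3*v + 3*o*v) = -6 + 3*v + 3*o*v)
y(q) = 55/(2*q) (y(q) = (55/q)/2 = 55/(2*q))
c = -55/48 (c = -55/(2*(-6 + 3*2 + 3*4*2)) = -55/(2*(-6 + 6 + 24)) = -55/(2*24) = -1*55/48 = -55/48 ≈ -1.1458)
B = -354/55 (B = -6 + 1/(2*(-55/48)) = -6 + (½)*(-48/55) = -6 - 24/55 = -354/55 ≈ -6.4364)
B*(-7 - 7)² = -354*(-7 - 7)²/55 = -354/55*(-14)² = -354/55*196 = -69384/55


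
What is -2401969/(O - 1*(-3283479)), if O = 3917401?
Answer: -2401969/7200880 ≈ -0.33357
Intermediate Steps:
-2401969/(O - 1*(-3283479)) = -2401969/(3917401 - 1*(-3283479)) = -2401969/(3917401 + 3283479) = -2401969/7200880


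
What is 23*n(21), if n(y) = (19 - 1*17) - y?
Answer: -437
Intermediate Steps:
n(y) = 2 - y (n(y) = (19 - 17) - y = 2 - y)
23*n(21) = 23*(2 - 1*21) = 23*(2 - 21) = 23*(-19) = -437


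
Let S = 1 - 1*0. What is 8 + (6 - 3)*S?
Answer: 11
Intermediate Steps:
S = 1 (S = 1 + 0 = 1)
8 + (6 - 3)*S = 8 + (6 - 3)*1 = 8 + 3*1 = 8 + 3 = 11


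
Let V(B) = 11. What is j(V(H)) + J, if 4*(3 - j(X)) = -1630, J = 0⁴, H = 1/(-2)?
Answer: 821/2 ≈ 410.50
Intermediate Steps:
H = -½ ≈ -0.50000
J = 0
j(X) = 821/2 (j(X) = 3 - ¼*(-1630) = 3 + 815/2 = 821/2)
j(V(H)) + J = 821/2 + 0 = 821/2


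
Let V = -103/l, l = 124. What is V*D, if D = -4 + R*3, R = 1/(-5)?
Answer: 2369/620 ≈ 3.8210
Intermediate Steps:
R = -⅕ ≈ -0.20000
D = -23/5 (D = -4 - ⅕*3 = -4 - ⅗ = -23/5 ≈ -4.6000)
V = -103/124 ≈ -0.83065
V*D = -103/124*(-23/5) = 2369/620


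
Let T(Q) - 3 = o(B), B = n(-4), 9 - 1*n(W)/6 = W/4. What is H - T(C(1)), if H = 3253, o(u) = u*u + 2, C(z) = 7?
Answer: -352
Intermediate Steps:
n(W) = 54 - 3*W/2 (n(W) = 54 - 6*W/4 = 54 - 3*W/2)
B = 60 (B = 54 - 3/2*(-4) = 54 + 6 = 60)
o(u) = 2 + u**2 (o(u) = u**2 + 2 = 2 + u**2)
T(Q) = 3605 (T(Q) = 3 + (2 + 60**2) = 3 + (2 + 3600) = 3 + 3602 = 3605)
H - T(C(1)) = 3253 - 1*3605 = 3253 - 3605 = -352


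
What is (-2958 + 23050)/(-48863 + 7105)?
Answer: -10046/20879 ≈ -0.48115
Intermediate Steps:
(-2958 + 23050)/(-48863 + 7105) = 20092/(-41758) = 20092*(-1/41758) = -10046/20879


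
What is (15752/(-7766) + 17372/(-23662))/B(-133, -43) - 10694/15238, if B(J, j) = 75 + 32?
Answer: -2477308520573/3404692632919 ≈ -0.72762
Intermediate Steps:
B(J, j) = 107
(15752/(-7766) + 17372/(-23662))/B(-133, -43) - 10694/15238 = (15752/(-7766) + 17372/(-23662))/107 - 10694/15238 = (15752*(-1/7766) + 17372*(-1/23662))*(1/107) - 10694*1/15238 = (-716/353 - 8686/11831)*(1/107) - 5347/7619 = -11537154/4176343*1/107 - 5347/7619 = -11537154/446868701 - 5347/7619 = -2477308520573/3404692632919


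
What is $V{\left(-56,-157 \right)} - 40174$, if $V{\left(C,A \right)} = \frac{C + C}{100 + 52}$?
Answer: $- \frac{763320}{19} \approx -40175.0$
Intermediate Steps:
$V{\left(C,A \right)} = \frac{C}{76}$ ($V{\left(C,A \right)} = \frac{2 C}{152} = 2 C \frac{1}{152} = \frac{C}{76}$)
$V{\left(-56,-157 \right)} - 40174 = \frac{1}{76} \left(-56\right) - 40174 = - \frac{14}{19} - 40174 = - \frac{763320}{19}$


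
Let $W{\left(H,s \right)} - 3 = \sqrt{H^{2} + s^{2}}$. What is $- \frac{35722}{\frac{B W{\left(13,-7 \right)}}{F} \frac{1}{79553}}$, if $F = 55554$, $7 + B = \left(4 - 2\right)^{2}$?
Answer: $- \frac{8309101449756}{11} + \frac{2769700483252 \sqrt{218}}{11} \approx 2.9623 \cdot 10^{12}$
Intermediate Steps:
$B = -3$ ($B = -7 + \left(4 - 2\right)^{2} = -7 + 2^{2} = -7 + 4 = -3$)
$W{\left(H,s \right)} = 3 + \sqrt{H^{2} + s^{2}}$
$- \frac{35722}{\frac{B W{\left(13,-7 \right)}}{F} \frac{1}{79553}} = - \frac{35722}{\frac{\left(-3\right) \left(3 + \sqrt{13^{2} + \left(-7\right)^{2}}\right)}{55554} \cdot \frac{1}{79553}} = - \frac{35722}{- 3 \left(3 + \sqrt{169 + 49}\right) \frac{1}{55554} \cdot \frac{1}{79553}} = - \frac{35722}{- 3 \left(3 + \sqrt{218}\right) \frac{1}{55554} \cdot \frac{1}{79553}} = - \frac{35722}{\left(-9 - 3 \sqrt{218}\right) \frac{1}{55554} \cdot \frac{1}{79553}} = - \frac{35722}{\left(- \frac{3}{18518} - \frac{\sqrt{218}}{18518}\right) \frac{1}{79553}} = - \frac{35722}{- \frac{3}{1473162454} - \frac{\sqrt{218}}{1473162454}}$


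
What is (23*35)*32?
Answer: 25760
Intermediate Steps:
(23*35)*32 = 805*32 = 25760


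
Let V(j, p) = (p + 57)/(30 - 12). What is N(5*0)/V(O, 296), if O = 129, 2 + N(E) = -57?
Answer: -1062/353 ≈ -3.0085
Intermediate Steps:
N(E) = -59 (N(E) = -2 - 57 = -59)
V(j, p) = 19/6 + p/18 (V(j, p) = (57 + p)/18 = (57 + p)*(1/18) = 19/6 + p/18)
N(5*0)/V(O, 296) = -59/(19/6 + (1/18)*296) = -59/(19/6 + 148/9) = -59/353/18 = -59*18/353 = -1062/353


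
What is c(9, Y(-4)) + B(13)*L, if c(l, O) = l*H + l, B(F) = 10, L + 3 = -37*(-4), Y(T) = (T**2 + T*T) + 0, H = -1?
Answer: 1450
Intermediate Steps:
Y(T) = 2*T**2 (Y(T) = (T**2 + T**2) + 0 = 2*T**2 + 0 = 2*T**2)
L = 145 (L = -3 - 37*(-4) = -3 + 148 = 145)
c(l, O) = 0 (c(l, O) = l*(-1) + l = -l + l = 0)
c(9, Y(-4)) + B(13)*L = 0 + 10*145 = 0 + 1450 = 1450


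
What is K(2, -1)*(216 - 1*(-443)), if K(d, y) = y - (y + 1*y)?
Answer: 659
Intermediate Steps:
K(d, y) = -y (K(d, y) = y - (y + y) = y - 2*y = -y)
K(2, -1)*(216 - 1*(-443)) = (-1*(-1))*(216 - 1*(-443)) = 1*(216 + 443) = 1*659 = 659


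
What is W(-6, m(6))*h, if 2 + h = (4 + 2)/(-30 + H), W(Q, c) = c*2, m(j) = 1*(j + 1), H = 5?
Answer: -784/25 ≈ -31.360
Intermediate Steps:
m(j) = 1 + j (m(j) = 1*(1 + j) = 1 + j)
W(Q, c) = 2*c
h = -56/25 (h = -2 + (4 + 2)/(-30 + 5) = -2 + 6/(-25) = -2 + 6*(-1/25) = -2 - 6/25 = -56/25 ≈ -2.2400)
W(-6, m(6))*h = (2*(1 + 6))*(-56/25) = (2*7)*(-56/25) = 14*(-56/25) = -784/25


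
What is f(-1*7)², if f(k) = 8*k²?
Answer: 153664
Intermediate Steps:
f(-1*7)² = (8*(-1*7)²)² = (8*(-7)²)² = (8*49)² = 392² = 153664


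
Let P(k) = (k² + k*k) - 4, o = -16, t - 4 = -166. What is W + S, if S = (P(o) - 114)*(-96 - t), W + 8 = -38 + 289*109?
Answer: 57459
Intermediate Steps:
t = -162 (t = 4 - 166 = -162)
W = 31455 (W = -8 + (-38 + 289*109) = -8 + (-38 + 31501) = -8 + 31463 = 31455)
P(k) = -4 + 2*k² (P(k) = (k² + k²) - 4 = 2*k² - 4 = -4 + 2*k²)
S = 26004 (S = ((-4 + 2*(-16)²) - 114)*(-96 - 1*(-162)) = ((-4 + 2*256) - 114)*(-96 + 162) = ((-4 + 512) - 114)*66 = (508 - 114)*66 = 394*66 = 26004)
W + S = 31455 + 26004 = 57459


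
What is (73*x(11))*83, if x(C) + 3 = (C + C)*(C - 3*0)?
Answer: 1448101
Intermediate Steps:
x(C) = -3 + 2*C² (x(C) = -3 + (C + C)*(C - 3*0) = -3 + (2*C)*(C + 0) = -3 + (2*C)*C = -3 + 2*C²)
(73*x(11))*83 = (73*(-3 + 2*11²))*83 = (73*(-3 + 2*121))*83 = (73*(-3 + 242))*83 = (73*239)*83 = 17447*83 = 1448101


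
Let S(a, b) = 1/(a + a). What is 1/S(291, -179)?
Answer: 582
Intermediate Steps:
S(a, b) = 1/(2*a)
1/S(291, -179) = 1/((½)/291) = 1/((½)*(1/291)) = 1/(1/582) = 582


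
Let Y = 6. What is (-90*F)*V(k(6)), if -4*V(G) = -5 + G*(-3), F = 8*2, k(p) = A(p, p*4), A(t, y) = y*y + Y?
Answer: -630360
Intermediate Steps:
A(t, y) = 6 + y² (A(t, y) = y*y + 6 = y² + 6 = 6 + y²)
k(p) = 6 + 16*p² (k(p) = 6 + (p*4)² = 6 + (4*p)² = 6 + 16*p²)
F = 16
V(G) = 5/4 + 3*G/4 (V(G) = -(-5 + G*(-3))/4 = -(-5 - 3*G)/4 = 5/4 + 3*G/4)
(-90*F)*V(k(6)) = (-90*16)*(5/4 + 3*(6 + 16*6²)/4) = -1440*(5/4 + 3*(6 + 16*36)/4) = -1440*(5/4 + 3*(6 + 576)/4) = -1440*(5/4 + (¾)*582) = -1440*(5/4 + 873/2) = -1440*1751/4 = -630360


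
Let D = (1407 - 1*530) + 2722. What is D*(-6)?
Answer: -21594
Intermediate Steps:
D = 3599 (D = (1407 - 530) + 2722 = 877 + 2722 = 3599)
D*(-6) = 3599*(-6) = -21594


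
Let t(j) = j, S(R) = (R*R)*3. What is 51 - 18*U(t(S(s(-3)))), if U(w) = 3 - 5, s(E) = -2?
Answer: 87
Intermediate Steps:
S(R) = 3*R² (S(R) = R²*3 = 3*R²)
U(w) = -2
51 - 18*U(t(S(s(-3)))) = 51 - 18*(-2) = 51 + 36 = 87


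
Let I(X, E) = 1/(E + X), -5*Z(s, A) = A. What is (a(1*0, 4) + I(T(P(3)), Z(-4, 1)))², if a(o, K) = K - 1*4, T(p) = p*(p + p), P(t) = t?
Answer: 25/7921 ≈ 0.0031562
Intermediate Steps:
T(p) = 2*p² (T(p) = p*(2*p) = 2*p²)
Z(s, A) = -A/5
a(o, K) = -4 + K (a(o, K) = K - 4 = -4 + K)
(a(1*0, 4) + I(T(P(3)), Z(-4, 1)))² = ((-4 + 4) + 1/(-⅕*1 + 2*3²))² = (0 + 1/(-⅕ + 2*9))² = (0 + 1/(-⅕ + 18))² = (0 + 1/(89/5))² = (0 + 5/89)² = (5/89)² = 25/7921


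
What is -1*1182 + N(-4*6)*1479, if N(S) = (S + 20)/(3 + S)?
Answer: -6302/7 ≈ -900.29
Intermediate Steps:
N(S) = (20 + S)/(3 + S)
-1*1182 + N(-4*6)*1479 = -1*1182 + ((20 - 4*6)/(3 - 4*6))*1479 = -1182 + ((20 - 24)/(3 - 24))*1479 = -1182 + (-4/(-21))*1479 = -1182 - 1/21*(-4)*1479 = -1182 + (4/21)*1479 = -1182 + 1972/7 = -6302/7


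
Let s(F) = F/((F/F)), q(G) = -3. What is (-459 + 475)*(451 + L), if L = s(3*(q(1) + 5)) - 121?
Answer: 5376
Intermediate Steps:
s(F) = F (s(F) = F/1 = F*1 = F)
L = -115 (L = 3*(-3 + 5) - 121 = 3*2 - 121 = 6 - 121 = -115)
(-459 + 475)*(451 + L) = (-459 + 475)*(451 - 115) = 16*336 = 5376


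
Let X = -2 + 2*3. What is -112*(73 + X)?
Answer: -8624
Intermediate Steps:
X = 4 (X = -2 + 6 = 4)
-112*(73 + X) = -112*(73 + 4) = -112*77 = -8624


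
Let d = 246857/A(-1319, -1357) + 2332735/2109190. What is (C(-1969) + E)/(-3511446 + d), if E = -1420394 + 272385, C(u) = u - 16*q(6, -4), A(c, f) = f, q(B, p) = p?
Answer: 658250061561724/2010175163022923 ≈ 0.32746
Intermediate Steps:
C(u) = 64 + u (C(u) = u - 16*(-4) = u + 64 = 64 + u)
d = -103500558887/572434166 (d = 246857/(-1357) + 2332735/2109190 = 246857*(-1/1357) + 2332735*(1/2109190) = -246857/1357 + 466547/421838 = -103500558887/572434166 ≈ -180.81)
E = -1148009
(C(-1969) + E)/(-3511446 + d) = ((64 - 1969) - 1148009)/(-3511446 - 103500558887/572434166) = (-1905 - 1148009)/(-2010175163022923/572434166) = -1149914*(-572434166/2010175163022923) = 658250061561724/2010175163022923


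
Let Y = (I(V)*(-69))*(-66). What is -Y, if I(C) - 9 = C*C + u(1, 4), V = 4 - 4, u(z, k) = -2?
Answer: -31878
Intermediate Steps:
V = 0
I(C) = 7 + C² (I(C) = 9 + (C*C - 2) = 9 + (C² - 2) = 9 + (-2 + C²) = 7 + C²)
Y = 31878 (Y = ((7 + 0²)*(-69))*(-66) = ((7 + 0)*(-69))*(-66) = (7*(-69))*(-66) = -483*(-66) = 31878)
-Y = -1*31878 = -31878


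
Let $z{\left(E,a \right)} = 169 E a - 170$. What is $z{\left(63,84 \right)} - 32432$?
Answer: $861746$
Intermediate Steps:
$z{\left(E,a \right)} = -170 + 169 E a$ ($z{\left(E,a \right)} = 169 E a - 170 = -170 + 169 E a$)
$z{\left(63,84 \right)} - 32432 = \left(-170 + 169 \cdot 63 \cdot 84\right) - 32432 = \left(-170 + 894348\right) - 32432 = 894178 - 32432 = 861746$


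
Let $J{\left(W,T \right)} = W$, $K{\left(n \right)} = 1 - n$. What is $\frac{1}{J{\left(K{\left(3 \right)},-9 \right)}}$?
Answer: $- \frac{1}{2} \approx -0.5$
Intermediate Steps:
$\frac{1}{J{\left(K{\left(3 \right)},-9 \right)}} = \frac{1}{1 - 3} = \frac{1}{-2} = - \frac{1}{2}$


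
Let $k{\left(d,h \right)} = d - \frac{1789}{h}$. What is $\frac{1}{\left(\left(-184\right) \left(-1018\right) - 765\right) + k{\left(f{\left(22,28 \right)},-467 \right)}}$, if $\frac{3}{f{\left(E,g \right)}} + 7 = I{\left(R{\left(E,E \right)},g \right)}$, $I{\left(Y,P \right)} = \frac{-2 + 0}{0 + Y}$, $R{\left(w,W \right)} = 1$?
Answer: $\frac{1401}{261357247} \approx 5.3605 \cdot 10^{-6}$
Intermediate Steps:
$I{\left(Y,P \right)} = - \frac{2}{Y}$
$f{\left(E,g \right)} = - \frac{1}{3}$ ($f{\left(E,g \right)} = \frac{3}{-7 - \frac{2}{1}} = \frac{3}{-7 - 2} = \frac{3}{-9} = 3 \left(- \frac{1}{9}\right) = - \frac{1}{3}$)
$\frac{1}{\left(\left(-184\right) \left(-1018\right) - 765\right) + k{\left(f{\left(22,28 \right)},-467 \right)}} = \frac{1}{\left(\left(-184\right) \left(-1018\right) - 765\right) - \left(\frac{1}{3} + \frac{1789}{-467}\right)} = \frac{1}{\left(187312 - 765\right) - - \frac{4900}{1401}} = \frac{1}{186547 + \left(- \frac{1}{3} + \frac{1789}{467}\right)} = \frac{1}{186547 + \frac{4900}{1401}} = \frac{1}{\frac{261357247}{1401}} = \frac{1401}{261357247}$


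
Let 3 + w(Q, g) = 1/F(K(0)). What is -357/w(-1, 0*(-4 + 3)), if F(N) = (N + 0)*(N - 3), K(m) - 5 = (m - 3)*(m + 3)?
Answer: 9996/83 ≈ 120.43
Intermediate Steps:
K(m) = 5 + (-3 + m)*(3 + m) (K(m) = 5 + (m - 3)*(m + 3) = 5 + (-3 + m)*(3 + m))
F(N) = N*(-3 + N)
w(Q, g) = -83/28 (w(Q, g) = -3 + 1/((-4 + 0²)*(-3 + (-4 + 0²))) = -3 + 1/((-4 + 0)*(-3 + (-4 + 0))) = -3 + 1/(-4*(-3 - 4)) = -3 + 1/(-4*(-7)) = -3 + 1/28 = -83/28)
-357/w(-1, 0*(-4 + 3)) = -357/(-83/28) = -357*(-28/83) = 9996/83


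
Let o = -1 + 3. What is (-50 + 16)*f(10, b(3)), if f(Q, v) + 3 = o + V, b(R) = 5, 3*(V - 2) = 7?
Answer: -340/3 ≈ -113.33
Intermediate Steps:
V = 13/3 (V = 2 + (⅓)*7 = 2 + 7/3 = 13/3 ≈ 4.3333)
o = 2
f(Q, v) = 10/3 (f(Q, v) = -3 + (2 + 13/3) = -3 + 19/3 = 10/3)
(-50 + 16)*f(10, b(3)) = (-50 + 16)*(10/3) = -34*10/3 = -340/3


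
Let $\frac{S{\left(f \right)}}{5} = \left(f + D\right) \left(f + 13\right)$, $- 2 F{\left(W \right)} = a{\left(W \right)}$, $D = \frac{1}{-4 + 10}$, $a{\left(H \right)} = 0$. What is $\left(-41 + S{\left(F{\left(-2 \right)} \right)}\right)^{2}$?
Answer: $\frac{32761}{36} \approx 910.03$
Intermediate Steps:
$D = \frac{1}{6} \approx 0.16667$
$F{\left(W \right)} = 0$ ($F{\left(W \right)} = \left(- \frac{1}{2}\right) 0 = 0$)
$S{\left(f \right)} = 5 \left(13 + f\right) \left(\frac{1}{6} + f\right)$ ($S{\left(f \right)} = 5 \left(f + \frac{1}{6}\right) \left(f + 13\right) = 5 \left(\frac{1}{6} + f\right) \left(13 + f\right) = 5 \left(13 + f\right) \left(\frac{1}{6} + f\right)$)
$\left(-41 + S{\left(F{\left(-2 \right)} \right)}\right)^{2} = \left(-41 + \left(\frac{65}{6} + 5 \cdot 0^{2} + \frac{395}{6} \cdot 0\right)\right)^{2} = \left(-41 + \left(\frac{65}{6} + 5 \cdot 0 + 0\right)\right)^{2} = \left(-41 + \left(\frac{65}{6} + 0 + 0\right)\right)^{2} = \left(-41 + \frac{65}{6}\right)^{2} = \left(- \frac{181}{6}\right)^{2} = \frac{32761}{36}$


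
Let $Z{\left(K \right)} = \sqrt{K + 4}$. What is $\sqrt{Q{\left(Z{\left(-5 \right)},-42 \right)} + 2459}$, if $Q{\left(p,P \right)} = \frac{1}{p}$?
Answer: $\sqrt{2459 - i} \approx 49.588 - 0.0101 i$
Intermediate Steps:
$Z{\left(K \right)} = \sqrt{4 + K}$
$\sqrt{Q{\left(Z{\left(-5 \right)},-42 \right)} + 2459} = \sqrt{\frac{1}{\sqrt{4 - 5}} + 2459} = \sqrt{\frac{1}{\sqrt{-1}} + 2459} = \sqrt{\frac{1}{i} + 2459} = \sqrt{- i + 2459} = \sqrt{2459 - i}$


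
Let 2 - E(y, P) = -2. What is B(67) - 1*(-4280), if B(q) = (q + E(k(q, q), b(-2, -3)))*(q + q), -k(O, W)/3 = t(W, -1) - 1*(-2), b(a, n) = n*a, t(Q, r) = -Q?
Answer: 13794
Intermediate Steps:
b(a, n) = a*n
k(O, W) = -6 + 3*W (k(O, W) = -3*(-W - 1*(-2)) = -3*(-W + 2) = -3*(2 - W) = -6 + 3*W)
E(y, P) = 4 (E(y, P) = 2 - 1*(-2) = 2 + 2 = 4)
B(q) = 2*q*(4 + q) (B(q) = (q + 4)*(q + q) = (4 + q)*(2*q) = 2*q*(4 + q))
B(67) - 1*(-4280) = 2*67*(4 + 67) - 1*(-4280) = 2*67*71 + 4280 = 9514 + 4280 = 13794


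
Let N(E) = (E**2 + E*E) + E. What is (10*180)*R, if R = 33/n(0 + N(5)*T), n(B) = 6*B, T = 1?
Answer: 180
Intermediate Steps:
N(E) = E + 2*E**2 (N(E) = (E**2 + E**2) + E = 2*E**2 + E = E + 2*E**2)
R = 1/10 (R = 33/((6*(0 + (5*(1 + 2*5))*1))) = 33/((6*(0 + (5*(1 + 10))*1))) = 33/((6*(0 + (5*11)*1))) = 33/((6*(0 + 55*1))) = 33/((6*(0 + 55))) = 33/((6*55)) = 33/330 = 33*(1/330) = 1/10 ≈ 0.10000)
(10*180)*R = (10*180)*(1/10) = 1800*(1/10) = 180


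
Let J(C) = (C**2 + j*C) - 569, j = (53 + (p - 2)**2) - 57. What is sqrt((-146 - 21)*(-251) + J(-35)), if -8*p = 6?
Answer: 11*sqrt(5613)/4 ≈ 206.03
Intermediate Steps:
p = -3/4 (p = -1/8*6 = -3/4 ≈ -0.75000)
j = 57/16 (j = (53 + (-3/4 - 2)**2) - 57 = (53 + (-11/4)**2) - 57 = (53 + 121/16) - 57 = 969/16 - 57 = 57/16 ≈ 3.5625)
J(C) = -569 + C**2 + 57*C/16 (J(C) = (C**2 + 57*C/16) - 569 = -569 + C**2 + 57*C/16)
sqrt((-146 - 21)*(-251) + J(-35)) = sqrt((-146 - 21)*(-251) + (-569 + (-35)**2 + (57/16)*(-35))) = sqrt(-167*(-251) + (-569 + 1225 - 1995/16)) = sqrt(41917 + 8501/16) = sqrt(679173/16) = 11*sqrt(5613)/4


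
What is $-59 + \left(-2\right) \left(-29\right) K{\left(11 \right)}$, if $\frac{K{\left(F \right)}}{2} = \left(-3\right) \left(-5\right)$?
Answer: $1681$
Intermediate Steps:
$K{\left(F \right)} = 30$ ($K{\left(F \right)} = 2 \left(\left(-3\right) \left(-5\right)\right) = 2 \cdot 15 = 30$)
$-59 + \left(-2\right) \left(-29\right) K{\left(11 \right)} = -59 + \left(-2\right) \left(-29\right) 30 = -59 + 58 \cdot 30 = -59 + 1740 = 1681$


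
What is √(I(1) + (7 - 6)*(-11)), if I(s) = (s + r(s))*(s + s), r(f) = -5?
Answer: I*√19 ≈ 4.3589*I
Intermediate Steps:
I(s) = 2*s*(-5 + s) (I(s) = (s - 5)*(s + s) = (-5 + s)*(2*s) = 2*s*(-5 + s))
√(I(1) + (7 - 6)*(-11)) = √(2*1*(-5 + 1) + (7 - 6)*(-11)) = √(2*1*(-4) + 1*(-11)) = √(-8 - 11) = √(-19) = I*√19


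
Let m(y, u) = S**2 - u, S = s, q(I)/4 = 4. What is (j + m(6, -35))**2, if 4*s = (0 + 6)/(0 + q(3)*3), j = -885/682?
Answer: 138501381732921/121929465856 ≈ 1135.9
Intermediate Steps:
j = -885/682 (j = -885*1/682 = -885/682 ≈ -1.2977)
q(I) = 16 (q(I) = 4*4 = 16)
s = 1/32 (s = ((0 + 6)/(0 + 16*3))/4 = (6/(0 + 48))/4 = (6/48)/4 = (6*(1/48))/4 = (1/4)*(1/8) = 1/32 ≈ 0.031250)
S = 1/32 ≈ 0.031250
m(y, u) = 1/1024 - u (m(y, u) = (1/32)**2 - u = 1/1024 - u)
(j + m(6, -35))**2 = (-885/682 + (1/1024 - 1*(-35)))**2 = (-885/682 + (1/1024 + 35))**2 = (-885/682 + 35841/1024)**2 = (11768661/349184)**2 = 138501381732921/121929465856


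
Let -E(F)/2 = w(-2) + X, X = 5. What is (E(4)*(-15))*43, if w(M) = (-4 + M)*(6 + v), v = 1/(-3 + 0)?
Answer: -37410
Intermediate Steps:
v = -⅓ (v = 1/(-3) = -⅓ ≈ -0.33333)
w(M) = -68/3 + 17*M/3 (w(M) = (-4 + M)*(6 - ⅓) = (-4 + M)*(17/3) = -68/3 + 17*M/3)
E(F) = 58 (E(F) = -2*((-68/3 + (17/3)*(-2)) + 5) = -2*((-68/3 - 34/3) + 5) = -2*(-34 + 5) = -2*(-29) = 58)
(E(4)*(-15))*43 = (58*(-15))*43 = -870*43 = -37410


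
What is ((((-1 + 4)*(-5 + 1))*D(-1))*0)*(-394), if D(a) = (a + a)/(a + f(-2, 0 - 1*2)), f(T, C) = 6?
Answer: 0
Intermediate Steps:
D(a) = 2*a/(6 + a) (D(a) = (a + a)/(a + 6) = (2*a)/(6 + a) = 2*a/(6 + a))
((((-1 + 4)*(-5 + 1))*D(-1))*0)*(-394) = ((((-1 + 4)*(-5 + 1))*(2*(-1)/(6 - 1)))*0)*(-394) = (((3*(-4))*(2*(-1)/5))*0)*(-394) = (-24*(-1)/5*0)*(-394) = (-12*(-2/5)*0)*(-394) = ((24/5)*0)*(-394) = 0*(-394) = 0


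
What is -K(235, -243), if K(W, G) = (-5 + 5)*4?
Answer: 0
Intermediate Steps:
K(W, G) = 0 (K(W, G) = 0*4 = 0)
-K(235, -243) = -1*0 = 0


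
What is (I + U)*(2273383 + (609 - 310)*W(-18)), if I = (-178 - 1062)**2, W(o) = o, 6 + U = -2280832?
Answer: -1685664527238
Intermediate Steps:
U = -2280838 (U = -6 - 2280832 = -2280838)
I = 1537600 (I = (-1240)**2 = 1537600)
(I + U)*(2273383 + (609 - 310)*W(-18)) = (1537600 - 2280838)*(2273383 + (609 - 310)*(-18)) = -743238*(2273383 + 299*(-18)) = -743238*(2273383 - 5382) = -743238*2268001 = -1685664527238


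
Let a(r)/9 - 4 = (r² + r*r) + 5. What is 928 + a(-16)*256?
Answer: 1201312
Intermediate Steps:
a(r) = 81 + 18*r² (a(r) = 36 + 9*((r² + r*r) + 5) = 36 + 9*((r² + r²) + 5) = 36 + 9*(2*r² + 5) = 36 + 9*(5 + 2*r²) = 36 + (45 + 18*r²) = 81 + 18*r²)
928 + a(-16)*256 = 928 + (81 + 18*(-16)²)*256 = 928 + (81 + 18*256)*256 = 928 + (81 + 4608)*256 = 928 + 4689*256 = 928 + 1200384 = 1201312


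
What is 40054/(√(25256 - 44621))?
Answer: -40054*I*√19365/19365 ≈ -287.83*I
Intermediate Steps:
40054/(√(25256 - 44621)) = 40054/(√(-19365)) = 40054/((I*√19365)) = 40054*(-I*√19365/19365) = -40054*I*√19365/19365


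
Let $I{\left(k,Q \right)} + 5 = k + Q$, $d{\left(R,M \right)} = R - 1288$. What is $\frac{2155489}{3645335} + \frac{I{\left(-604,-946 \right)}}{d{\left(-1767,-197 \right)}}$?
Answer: $\frac{2450702964}{2227299685} \approx 1.1003$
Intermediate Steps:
$d{\left(R,M \right)} = -1288 + R$
$I{\left(k,Q \right)} = -5 + Q + k$ ($I{\left(k,Q \right)} = -5 + \left(k + Q\right) = -5 + \left(Q + k\right) = -5 + Q + k$)
$\frac{2155489}{3645335} + \frac{I{\left(-604,-946 \right)}}{d{\left(-1767,-197 \right)}} = \frac{2155489}{3645335} + \frac{-5 - 946 - 604}{-1288 - 1767} = 2155489 \cdot \frac{1}{3645335} - \frac{1555}{-3055} = \frac{2155489}{3645335} - - \frac{311}{611} = \frac{2155489}{3645335} + \frac{311}{611} = \frac{2450702964}{2227299685}$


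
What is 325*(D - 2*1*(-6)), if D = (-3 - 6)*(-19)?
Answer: 59475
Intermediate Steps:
D = 171 (D = -9*(-19) = 171)
325*(D - 2*1*(-6)) = 325*(171 - 2*1*(-6)) = 325*(171 - 2*(-6)) = 325*(171 + 12) = 325*183 = 59475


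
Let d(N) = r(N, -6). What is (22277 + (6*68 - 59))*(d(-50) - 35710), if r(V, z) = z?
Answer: -808110216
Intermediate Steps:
d(N) = -6
(22277 + (6*68 - 59))*(d(-50) - 35710) = (22277 + (6*68 - 59))*(-6 - 35710) = (22277 + (408 - 59))*(-35716) = (22277 + 349)*(-35716) = 22626*(-35716) = -808110216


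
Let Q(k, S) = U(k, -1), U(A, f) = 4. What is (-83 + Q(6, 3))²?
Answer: 6241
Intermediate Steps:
Q(k, S) = 4
(-83 + Q(6, 3))² = (-83 + 4)² = (-79)² = 6241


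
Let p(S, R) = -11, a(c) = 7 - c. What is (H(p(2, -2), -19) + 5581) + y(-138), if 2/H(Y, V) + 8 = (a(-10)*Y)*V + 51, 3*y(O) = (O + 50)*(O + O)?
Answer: 24591247/1798 ≈ 13677.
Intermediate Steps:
y(O) = 2*O*(50 + O)/3 (y(O) = ((O + 50)*(O + O))/3 = ((50 + O)*(2*O))/3 = (2*O*(50 + O))/3 = 2*O*(50 + O)/3)
H(Y, V) = 2/(43 + 17*V*Y) (H(Y, V) = 2/(-8 + (((7 - 1*(-10))*Y)*V + 51)) = 2/(-8 + (((7 + 10)*Y)*V + 51)) = 2/(-8 + ((17*Y)*V + 51)) = 2/(-8 + (17*V*Y + 51)) = 2/(-8 + (51 + 17*V*Y)) = 2/(43 + 17*V*Y))
(H(p(2, -2), -19) + 5581) + y(-138) = (2/(43 + 17*(-19)*(-11)) + 5581) + (2/3)*(-138)*(50 - 138) = (2/(43 + 3553) + 5581) + (2/3)*(-138)*(-88) = (2/3596 + 5581) + 8096 = (2*(1/3596) + 5581) + 8096 = (1/1798 + 5581) + 8096 = 10034639/1798 + 8096 = 24591247/1798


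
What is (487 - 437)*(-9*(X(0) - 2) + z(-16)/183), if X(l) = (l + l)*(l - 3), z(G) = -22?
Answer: 163600/183 ≈ 893.99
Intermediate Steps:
X(l) = 2*l*(-3 + l) (X(l) = (2*l)*(-3 + l) = 2*l*(-3 + l))
(487 - 437)*(-9*(X(0) - 2) + z(-16)/183) = (487 - 437)*(-9*(2*0*(-3 + 0) - 2) - 22/183) = 50*(-9*(2*0*(-3) - 2) - 22*1/183) = 50*(-9*(0 - 2) - 22/183) = 50*(-9*(-2) - 22/183) = 50*(18 - 22/183) = 50*(3272/183) = 163600/183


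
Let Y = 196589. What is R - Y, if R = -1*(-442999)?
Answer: 246410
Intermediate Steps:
R = 442999
R - Y = 442999 - 1*196589 = 442999 - 196589 = 246410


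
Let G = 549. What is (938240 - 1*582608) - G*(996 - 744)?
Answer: 217284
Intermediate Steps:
(938240 - 1*582608) - G*(996 - 744) = (938240 - 1*582608) - 549*(996 - 744) = (938240 - 582608) - 549*252 = 355632 - 1*138348 = 355632 - 138348 = 217284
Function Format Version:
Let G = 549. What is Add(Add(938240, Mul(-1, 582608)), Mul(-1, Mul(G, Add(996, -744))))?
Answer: 217284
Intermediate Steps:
Add(Add(938240, Mul(-1, 582608)), Mul(-1, Mul(G, Add(996, -744)))) = Add(Add(938240, Mul(-1, 582608)), Mul(-1, Mul(549, Add(996, -744)))) = Add(Add(938240, -582608), Mul(-1, Mul(549, 252))) = Add(355632, Mul(-1, 138348)) = Add(355632, -138348) = 217284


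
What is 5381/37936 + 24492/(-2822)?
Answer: -456971665/53527696 ≈ -8.5371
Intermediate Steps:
5381/37936 + 24492/(-2822) = 5381*(1/37936) + 24492*(-1/2822) = 5381/37936 - 12246/1411 = -456971665/53527696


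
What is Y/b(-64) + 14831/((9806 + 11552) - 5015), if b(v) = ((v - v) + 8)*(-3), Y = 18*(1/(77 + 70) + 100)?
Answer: -237351567/3203228 ≈ -74.098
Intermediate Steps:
Y = 88206/49 (Y = 18*(1/147 + 100) = 18*(14701/147) = 88206/49 ≈ 1800.1)
b(v) = -24 (b(v) = (0 + 8)*(-3) = 8*(-3) = -24)
Y/b(-64) + 14831/((9806 + 11552) - 5015) = (88206/49)/(-24) + 14831/((9806 + 11552) - 5015) = (88206/49)*(-1/24) + 14831/(21358 - 5015) = -14701/196 + 14831/16343 = -237351567/3203228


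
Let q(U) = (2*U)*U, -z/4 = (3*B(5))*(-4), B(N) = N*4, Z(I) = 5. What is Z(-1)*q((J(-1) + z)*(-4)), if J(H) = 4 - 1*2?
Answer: 148071040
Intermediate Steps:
B(N) = 4*N
J(H) = 2 (J(H) = 4 - 2 = 2)
z = 960 (z = -4*3*(4*5)*(-4) = -4*3*20*(-4) = -240*(-4) = -4*(-240) = 960)
q(U) = 2*U²
Z(-1)*q((J(-1) + z)*(-4)) = 5*(2*((2 + 960)*(-4))²) = 5*(2*(962*(-4))²) = 5*(2*(-3848)²) = 5*(2*14807104) = 5*29614208 = 148071040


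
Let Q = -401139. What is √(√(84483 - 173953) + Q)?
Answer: √(-401139 + I*√89470) ≈ 0.236 + 633.36*I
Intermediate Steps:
√(√(84483 - 173953) + Q) = √(√(84483 - 173953) - 401139) = √(√(-89470) - 401139) = √(I*√89470 - 401139) = √(-401139 + I*√89470)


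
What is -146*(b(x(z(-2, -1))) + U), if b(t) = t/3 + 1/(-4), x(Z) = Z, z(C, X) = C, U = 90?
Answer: -78037/6 ≈ -13006.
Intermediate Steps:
b(t) = -1/4 + t/3 (b(t) = t*(1/3) + 1*(-1/4) = t/3 - 1/4 = -1/4 + t/3)
-146*(b(x(z(-2, -1))) + U) = -146*((-1/4 + (1/3)*(-2)) + 90) = -146*((-1/4 - 2/3) + 90) = -146*(-11/12 + 90) = -146*1069/12 = -78037/6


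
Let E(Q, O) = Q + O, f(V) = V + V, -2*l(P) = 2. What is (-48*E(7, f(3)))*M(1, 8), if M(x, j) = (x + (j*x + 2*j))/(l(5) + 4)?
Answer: -5200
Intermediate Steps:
l(P) = -1 (l(P) = -½*2 = -1)
f(V) = 2*V
M(x, j) = x/3 + 2*j/3 + j*x/3 (M(x, j) = (x + (j*x + 2*j))/(-1 + 4) = (x + (2*j + j*x))/3 = (x + 2*j + j*x)*(⅓) = x/3 + 2*j/3 + j*x/3)
E(Q, O) = O + Q
(-48*E(7, f(3)))*M(1, 8) = (-48*(2*3 + 7))*((⅓)*1 + (⅔)*8 + (⅓)*8*1) = (-48*(6 + 7))*(⅓ + 16/3 + 8/3) = -48*13*(25/3) = -624*25/3 = -5200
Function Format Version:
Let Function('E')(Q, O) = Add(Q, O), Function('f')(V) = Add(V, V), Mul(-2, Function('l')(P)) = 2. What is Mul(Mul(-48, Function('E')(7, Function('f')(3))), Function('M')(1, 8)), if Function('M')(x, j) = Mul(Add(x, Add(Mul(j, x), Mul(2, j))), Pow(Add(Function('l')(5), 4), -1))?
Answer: -5200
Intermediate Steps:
Function('l')(P) = -1 (Function('l')(P) = Mul(Rational(-1, 2), 2) = -1)
Function('f')(V) = Mul(2, V)
Function('M')(x, j) = Add(Mul(Rational(1, 3), x), Mul(Rational(2, 3), j), Mul(Rational(1, 3), j, x)) (Function('M')(x, j) = Mul(Add(x, Add(Mul(j, x), Mul(2, j))), Pow(Add(-1, 4), -1)) = Mul(Add(x, Add(Mul(2, j), Mul(j, x))), Pow(3, -1)) = Mul(Add(x, Mul(2, j), Mul(j, x)), Rational(1, 3)) = Add(Mul(Rational(1, 3), x), Mul(Rational(2, 3), j), Mul(Rational(1, 3), j, x)))
Function('E')(Q, O) = Add(O, Q)
Mul(Mul(-48, Function('E')(7, Function('f')(3))), Function('M')(1, 8)) = Mul(Mul(-48, Add(Mul(2, 3), 7)), Add(Mul(Rational(1, 3), 1), Mul(Rational(2, 3), 8), Mul(Rational(1, 3), 8, 1))) = Mul(Mul(-48, Add(6, 7)), Add(Rational(1, 3), Rational(16, 3), Rational(8, 3))) = Mul(Mul(-48, 13), Rational(25, 3)) = Mul(-624, Rational(25, 3)) = -5200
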